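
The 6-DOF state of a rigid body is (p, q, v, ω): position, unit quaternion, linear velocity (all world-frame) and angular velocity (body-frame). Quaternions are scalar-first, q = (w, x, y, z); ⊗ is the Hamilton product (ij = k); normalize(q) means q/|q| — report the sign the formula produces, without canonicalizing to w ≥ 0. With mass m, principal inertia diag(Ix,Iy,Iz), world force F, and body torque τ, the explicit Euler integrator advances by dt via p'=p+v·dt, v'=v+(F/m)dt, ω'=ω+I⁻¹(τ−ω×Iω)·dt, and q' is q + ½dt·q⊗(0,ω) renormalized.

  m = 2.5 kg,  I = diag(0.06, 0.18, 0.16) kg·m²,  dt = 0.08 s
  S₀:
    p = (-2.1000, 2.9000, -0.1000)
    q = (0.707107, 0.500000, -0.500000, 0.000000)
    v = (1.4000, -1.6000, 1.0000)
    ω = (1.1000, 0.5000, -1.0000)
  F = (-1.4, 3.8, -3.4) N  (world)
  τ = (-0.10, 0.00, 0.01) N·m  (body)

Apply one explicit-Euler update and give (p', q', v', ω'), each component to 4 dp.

p + v·dt = (-1.9880, 2.7720, -0.0200)
v + (F/m)dt = (1.3552, -1.4784, 0.8912)
precession coupling ω×(Iω) = (0.0100, 0.1100, 0.0660)
α = I⁻¹(τ − ω×Iω) = (-1.8333, -0.6111, -0.3500)
new body rate ω' = (0.9533, 0.4511, -1.0280)
Hamilton product q⊗(0,ω) = (-0.3000000, 1.2778177, 0.8535535, 0.0928930)
q' = normalize(q + ½dt·q⊗(0,ω)) = (0.6937, 0.5500, -0.4649, 0.0037)

p' = (-1.9880, 2.7720, -0.0200)
q' = (0.6937, 0.5500, -0.4649, 0.0037)
v' = (1.3552, -1.4784, 0.8912)
ω' = (0.9533, 0.4511, -1.0280)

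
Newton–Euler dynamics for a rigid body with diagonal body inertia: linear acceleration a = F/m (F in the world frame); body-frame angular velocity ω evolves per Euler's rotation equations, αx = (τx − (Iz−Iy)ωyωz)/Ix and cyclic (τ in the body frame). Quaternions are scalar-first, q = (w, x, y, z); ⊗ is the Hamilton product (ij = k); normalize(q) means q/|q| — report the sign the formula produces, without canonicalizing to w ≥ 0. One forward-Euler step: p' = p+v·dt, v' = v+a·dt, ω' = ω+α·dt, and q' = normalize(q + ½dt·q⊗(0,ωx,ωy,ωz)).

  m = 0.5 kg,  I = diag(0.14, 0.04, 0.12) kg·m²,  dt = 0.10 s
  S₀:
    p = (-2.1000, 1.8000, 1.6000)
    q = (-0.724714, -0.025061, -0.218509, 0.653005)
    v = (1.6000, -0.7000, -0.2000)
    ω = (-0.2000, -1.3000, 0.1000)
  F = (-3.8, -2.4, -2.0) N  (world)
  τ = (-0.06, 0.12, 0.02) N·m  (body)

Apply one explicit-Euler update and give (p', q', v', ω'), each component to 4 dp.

p' = (-1.9400, 1.7300, 1.5800)
q' = (-0.7408, 0.0235, -0.1774, 0.6474)
v' = (0.8400, -1.1800, -0.6000)
ω' = (-0.2354, -0.9990, 0.1383)

new position p' = (-1.9400, 1.7300, 1.5800)
new velocity v' = (0.8400, -1.1800, -0.6000)
(τ − ω×Iω)/I = (-0.3543, 3.0100, 0.3833)
ω' = ω + α·dt = (-0.2354, -0.9990, 0.1383)
Hamilton product q⊗(0,ω) = (-0.3543744, 0.9719984, 0.8140333, -0.0835939)
q + ½dt·q⊗(0,ω), renormalized = (-0.7408, 0.0235, -0.1774, 0.6474)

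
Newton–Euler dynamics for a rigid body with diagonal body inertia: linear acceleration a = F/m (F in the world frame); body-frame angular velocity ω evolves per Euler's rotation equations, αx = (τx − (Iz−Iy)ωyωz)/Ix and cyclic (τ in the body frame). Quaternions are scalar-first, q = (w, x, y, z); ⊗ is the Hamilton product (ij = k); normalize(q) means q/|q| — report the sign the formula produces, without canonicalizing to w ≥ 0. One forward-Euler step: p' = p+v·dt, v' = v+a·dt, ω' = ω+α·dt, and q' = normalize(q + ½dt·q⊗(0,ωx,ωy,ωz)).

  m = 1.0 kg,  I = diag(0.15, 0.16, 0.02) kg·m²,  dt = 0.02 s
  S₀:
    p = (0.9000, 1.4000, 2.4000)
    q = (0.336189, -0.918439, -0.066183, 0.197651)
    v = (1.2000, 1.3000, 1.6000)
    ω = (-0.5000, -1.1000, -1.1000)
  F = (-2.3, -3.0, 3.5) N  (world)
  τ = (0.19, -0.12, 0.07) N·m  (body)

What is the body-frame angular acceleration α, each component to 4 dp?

α = (2.3960, -1.1969, 3.2250)

gyro term ω×Iω = (-0.1694, 0.0715, 0.0055)
(τ − ω×Iω)/I = (2.3960, -1.1969, 3.2250)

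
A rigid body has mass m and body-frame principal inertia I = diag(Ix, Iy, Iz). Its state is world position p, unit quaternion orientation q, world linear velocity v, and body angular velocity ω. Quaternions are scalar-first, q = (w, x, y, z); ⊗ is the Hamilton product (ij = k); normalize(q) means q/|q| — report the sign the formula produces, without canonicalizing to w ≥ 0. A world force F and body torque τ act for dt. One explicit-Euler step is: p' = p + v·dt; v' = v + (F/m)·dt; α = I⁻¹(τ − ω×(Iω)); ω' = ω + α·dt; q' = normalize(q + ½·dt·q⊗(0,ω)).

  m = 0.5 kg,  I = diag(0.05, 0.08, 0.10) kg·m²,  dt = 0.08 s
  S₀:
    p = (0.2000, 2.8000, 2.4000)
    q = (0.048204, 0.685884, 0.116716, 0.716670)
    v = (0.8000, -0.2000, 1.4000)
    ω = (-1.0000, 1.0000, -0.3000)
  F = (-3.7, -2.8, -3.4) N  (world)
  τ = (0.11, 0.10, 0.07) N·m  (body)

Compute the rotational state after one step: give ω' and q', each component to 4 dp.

ω×(Iω) gyroscopic = (-0.0060, -0.0150, -0.0300)
α = I⁻¹(τ − ω×Iω) = (2.3200, 1.4375, 1.0000)
ω' = ω + α·dt = (-0.8144, 1.1150, -0.2200)
q⊗(0,ω) = (0.7841690, -0.7998888, -0.4627008, 0.7881388)
updated quaternion q' = (0.0794, 0.6528, 0.0980, 0.7469)

ω' = (-0.8144, 1.1150, -0.2200)
q' = (0.0794, 0.6528, 0.0980, 0.7469)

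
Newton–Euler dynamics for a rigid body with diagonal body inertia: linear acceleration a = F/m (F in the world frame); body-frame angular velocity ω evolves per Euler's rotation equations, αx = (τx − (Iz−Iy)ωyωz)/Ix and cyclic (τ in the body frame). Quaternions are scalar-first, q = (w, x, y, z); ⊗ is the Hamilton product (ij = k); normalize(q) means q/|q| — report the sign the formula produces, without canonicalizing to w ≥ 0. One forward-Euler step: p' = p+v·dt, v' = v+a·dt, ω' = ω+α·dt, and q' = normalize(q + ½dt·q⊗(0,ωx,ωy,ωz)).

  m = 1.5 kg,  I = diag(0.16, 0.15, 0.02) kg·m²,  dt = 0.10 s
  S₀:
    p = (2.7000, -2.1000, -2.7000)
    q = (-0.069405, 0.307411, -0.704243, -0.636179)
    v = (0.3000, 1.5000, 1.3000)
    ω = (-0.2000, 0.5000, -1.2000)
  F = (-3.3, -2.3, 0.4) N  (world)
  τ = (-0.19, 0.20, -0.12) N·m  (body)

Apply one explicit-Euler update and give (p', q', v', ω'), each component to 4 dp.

p' = p + v·dt = (2.7300, -1.9500, -2.5700)
v + (F/m)dt = (0.0800, 1.3467, 1.3267)
(τ − ω×Iω)/I = (-1.6750, 1.1093, -6.0500)
ω + α·dt = (-0.3675, 0.6109, -1.8050)
2q̇ = q⊗(0,ω) = (-0.3498111, 1.1770621, 0.4614265, 0.0961429)
q + ½dt·q⊗(0,ω), renormalized = (-0.0867, 0.3655, -0.6797, -0.6300)

p' = (2.7300, -1.9500, -2.5700)
q' = (-0.0867, 0.3655, -0.6797, -0.6300)
v' = (0.0800, 1.3467, 1.3267)
ω' = (-0.3675, 0.6109, -1.8050)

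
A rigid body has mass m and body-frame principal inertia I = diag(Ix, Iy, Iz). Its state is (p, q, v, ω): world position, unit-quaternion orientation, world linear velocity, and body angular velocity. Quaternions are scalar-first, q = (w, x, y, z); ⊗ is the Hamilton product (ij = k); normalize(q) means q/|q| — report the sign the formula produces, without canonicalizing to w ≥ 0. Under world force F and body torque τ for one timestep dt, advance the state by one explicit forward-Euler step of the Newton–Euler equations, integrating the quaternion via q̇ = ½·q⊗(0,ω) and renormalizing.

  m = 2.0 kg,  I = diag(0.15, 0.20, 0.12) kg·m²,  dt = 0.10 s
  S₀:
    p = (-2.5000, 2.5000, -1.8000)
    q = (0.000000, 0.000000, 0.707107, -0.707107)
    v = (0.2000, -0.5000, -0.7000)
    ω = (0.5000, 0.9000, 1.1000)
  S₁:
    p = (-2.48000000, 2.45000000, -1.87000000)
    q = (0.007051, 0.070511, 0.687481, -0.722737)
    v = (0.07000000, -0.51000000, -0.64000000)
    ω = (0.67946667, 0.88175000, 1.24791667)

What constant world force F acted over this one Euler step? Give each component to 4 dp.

v₁ − v₀ = (-0.13000000, -0.01000000, 0.06000000)
m·(v₁−v₀)/dt = (-2.6000, -0.2000, 1.2000)

F = (-2.6000, -0.2000, 1.2000)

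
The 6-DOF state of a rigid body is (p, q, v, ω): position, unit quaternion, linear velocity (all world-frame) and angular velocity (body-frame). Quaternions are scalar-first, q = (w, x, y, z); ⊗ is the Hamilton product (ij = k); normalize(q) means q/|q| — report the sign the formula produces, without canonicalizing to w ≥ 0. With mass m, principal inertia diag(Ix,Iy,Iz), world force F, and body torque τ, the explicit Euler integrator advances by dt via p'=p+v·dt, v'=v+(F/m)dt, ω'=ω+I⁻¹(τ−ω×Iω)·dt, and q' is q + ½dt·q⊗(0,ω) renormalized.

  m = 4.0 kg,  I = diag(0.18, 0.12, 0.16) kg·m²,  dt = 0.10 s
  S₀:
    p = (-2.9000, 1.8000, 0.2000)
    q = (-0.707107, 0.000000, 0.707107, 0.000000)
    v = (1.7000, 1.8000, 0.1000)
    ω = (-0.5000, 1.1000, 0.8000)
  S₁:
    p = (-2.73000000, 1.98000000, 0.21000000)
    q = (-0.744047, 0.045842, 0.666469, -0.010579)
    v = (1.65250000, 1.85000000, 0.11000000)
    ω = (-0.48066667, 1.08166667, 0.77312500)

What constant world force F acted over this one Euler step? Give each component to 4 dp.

F = (-1.9000, 2.0000, 0.4000)

Δv = v₁−v₀ = (-0.04750000, 0.05000000, 0.01000000)
m·(v₁−v₀)/dt = (-1.9000, 2.0000, 0.4000)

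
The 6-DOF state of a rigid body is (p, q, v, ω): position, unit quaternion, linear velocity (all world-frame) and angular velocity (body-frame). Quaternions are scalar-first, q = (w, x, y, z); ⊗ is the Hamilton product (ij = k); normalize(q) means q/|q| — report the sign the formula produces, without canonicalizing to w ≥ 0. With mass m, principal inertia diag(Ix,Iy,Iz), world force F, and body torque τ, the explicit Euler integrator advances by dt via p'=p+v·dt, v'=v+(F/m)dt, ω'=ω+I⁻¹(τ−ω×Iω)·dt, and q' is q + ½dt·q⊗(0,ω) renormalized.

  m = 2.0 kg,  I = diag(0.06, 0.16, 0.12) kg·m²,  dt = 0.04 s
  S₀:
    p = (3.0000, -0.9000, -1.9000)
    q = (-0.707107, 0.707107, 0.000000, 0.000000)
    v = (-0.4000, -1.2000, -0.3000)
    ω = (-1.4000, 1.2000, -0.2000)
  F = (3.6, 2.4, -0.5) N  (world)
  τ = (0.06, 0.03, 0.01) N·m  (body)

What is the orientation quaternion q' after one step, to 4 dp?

q⊗(0,ω) = (0.9899498, 0.9899498, -0.7071070, 0.9899498)
updated quaternion q' = (-0.6868, 0.7264, -0.0141, 0.0198)

q' = (-0.6868, 0.7264, -0.0141, 0.0198)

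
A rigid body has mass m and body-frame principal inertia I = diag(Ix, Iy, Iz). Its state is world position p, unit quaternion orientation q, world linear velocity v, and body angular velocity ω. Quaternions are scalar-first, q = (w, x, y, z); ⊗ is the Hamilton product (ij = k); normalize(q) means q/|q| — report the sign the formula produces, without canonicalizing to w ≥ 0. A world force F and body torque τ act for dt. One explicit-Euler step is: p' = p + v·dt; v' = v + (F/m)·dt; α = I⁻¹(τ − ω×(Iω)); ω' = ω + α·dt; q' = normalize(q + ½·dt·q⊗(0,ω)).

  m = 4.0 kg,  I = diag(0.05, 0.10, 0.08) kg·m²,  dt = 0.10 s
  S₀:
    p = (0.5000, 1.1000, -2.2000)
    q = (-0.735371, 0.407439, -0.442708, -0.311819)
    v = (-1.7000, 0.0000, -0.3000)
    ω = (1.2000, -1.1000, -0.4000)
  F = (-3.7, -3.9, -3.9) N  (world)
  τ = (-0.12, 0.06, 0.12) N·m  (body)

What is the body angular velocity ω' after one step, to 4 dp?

gyro term ω×Iω = (-0.0088, 0.0144, -0.0660)
angular accel α = (-2.2240, 0.4560, 2.3250)
ω' = ω + α·dt = (0.9776, -1.0544, -0.1675)

ω' = (0.9776, -1.0544, -0.1675)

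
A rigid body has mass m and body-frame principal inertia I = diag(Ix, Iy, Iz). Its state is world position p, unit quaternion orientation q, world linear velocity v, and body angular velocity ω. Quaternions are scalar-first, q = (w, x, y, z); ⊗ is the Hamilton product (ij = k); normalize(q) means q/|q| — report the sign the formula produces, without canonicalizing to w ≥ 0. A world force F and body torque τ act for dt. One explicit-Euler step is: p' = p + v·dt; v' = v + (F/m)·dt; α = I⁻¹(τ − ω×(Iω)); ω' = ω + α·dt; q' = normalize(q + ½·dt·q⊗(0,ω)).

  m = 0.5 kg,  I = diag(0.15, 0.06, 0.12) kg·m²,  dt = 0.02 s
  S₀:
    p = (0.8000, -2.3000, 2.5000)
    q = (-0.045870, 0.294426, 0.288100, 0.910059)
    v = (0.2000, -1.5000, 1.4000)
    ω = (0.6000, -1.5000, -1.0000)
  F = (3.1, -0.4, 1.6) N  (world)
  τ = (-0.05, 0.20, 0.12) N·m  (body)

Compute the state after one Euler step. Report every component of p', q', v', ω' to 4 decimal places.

a = (6.2000, -0.8000, 3.2000)
p + v·dt = (0.8040, -2.3300, 2.5280)
new velocity v' = (0.3240, -1.5160, 1.4640)
α = I⁻¹(τ − ω×Iω) = (-0.9333, 3.6333, 0.3250)
ω' = ω + α·dt = (0.5813, -1.4273, -0.9935)
q⊗(0,ω) = (1.1655534, 1.0494665, 0.9092664, -0.5686290)
updated quaternion q' = (-0.0342, 0.3049, 0.2971, 0.9042)

p' = (0.8040, -2.3300, 2.5280)
q' = (-0.0342, 0.3049, 0.2971, 0.9042)
v' = (0.3240, -1.5160, 1.4640)
ω' = (0.5813, -1.4273, -0.9935)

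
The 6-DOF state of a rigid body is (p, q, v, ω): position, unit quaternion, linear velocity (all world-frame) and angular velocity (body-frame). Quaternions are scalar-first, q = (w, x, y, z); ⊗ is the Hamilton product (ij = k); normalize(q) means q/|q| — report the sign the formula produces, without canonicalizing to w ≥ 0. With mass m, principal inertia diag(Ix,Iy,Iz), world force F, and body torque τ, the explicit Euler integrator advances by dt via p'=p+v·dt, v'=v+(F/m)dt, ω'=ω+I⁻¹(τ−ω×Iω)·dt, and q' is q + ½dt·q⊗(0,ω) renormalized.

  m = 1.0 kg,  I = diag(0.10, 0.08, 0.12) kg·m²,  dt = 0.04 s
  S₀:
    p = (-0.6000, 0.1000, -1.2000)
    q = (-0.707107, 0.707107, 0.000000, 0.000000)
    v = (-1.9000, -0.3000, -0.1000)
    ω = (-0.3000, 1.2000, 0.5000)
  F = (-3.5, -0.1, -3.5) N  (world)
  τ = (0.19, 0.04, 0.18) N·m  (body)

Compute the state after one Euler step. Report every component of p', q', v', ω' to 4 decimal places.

p' = (-0.6760, 0.0880, -1.2040)
q' = (-0.7026, 0.7111, -0.0240, 0.0099)
v' = (-2.0400, -0.3040, -0.2400)
ω' = (-0.2336, 1.2185, 0.5576)

a = (-3.5000, -0.1000, -3.5000)
p' = p + v·dt = (-0.6760, 0.0880, -1.2040)
new velocity v' = (-2.0400, -0.3040, -0.2400)
ω×(Iω) gyroscopic = (0.0240, 0.0030, 0.0072)
α = I⁻¹(τ − ω×Iω) = (1.6600, 0.4625, 1.4400)
ω + α·dt = (-0.2336, 1.2185, 0.5576)
q⊗(0,ω) = (0.2121321, 0.2121321, -1.2020819, 0.4949749)
updated quaternion q' = (-0.7026, 0.7111, -0.0240, 0.0099)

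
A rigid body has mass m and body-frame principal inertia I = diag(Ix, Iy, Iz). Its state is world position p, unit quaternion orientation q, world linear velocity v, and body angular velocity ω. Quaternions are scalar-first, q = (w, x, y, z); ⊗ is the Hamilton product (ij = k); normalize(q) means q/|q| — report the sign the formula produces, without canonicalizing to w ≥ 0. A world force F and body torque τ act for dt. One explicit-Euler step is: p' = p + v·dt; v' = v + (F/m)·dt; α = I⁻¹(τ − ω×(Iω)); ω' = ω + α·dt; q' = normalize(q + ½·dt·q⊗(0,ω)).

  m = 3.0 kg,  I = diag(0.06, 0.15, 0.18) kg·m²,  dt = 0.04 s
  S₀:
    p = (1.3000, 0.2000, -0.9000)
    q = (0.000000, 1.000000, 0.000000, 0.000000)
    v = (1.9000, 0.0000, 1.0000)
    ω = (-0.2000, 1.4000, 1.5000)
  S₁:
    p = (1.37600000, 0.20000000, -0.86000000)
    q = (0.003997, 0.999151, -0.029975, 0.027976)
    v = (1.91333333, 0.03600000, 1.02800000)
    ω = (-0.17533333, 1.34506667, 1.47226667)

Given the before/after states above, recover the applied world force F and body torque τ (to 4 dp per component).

F = (1.0000, 2.7000, 2.1000)
τ = (0.1000, -0.1700, -0.1500)

rate change Δω = (0.02466667, -0.05493333, -0.02773333)
applied torque τ = (0.1000, -0.1700, -0.1500)
v₁ − v₀ = (0.01333333, 0.03600000, 0.02800000)
m·(v₁−v₀)/dt = (1.0000, 2.7000, 2.1000)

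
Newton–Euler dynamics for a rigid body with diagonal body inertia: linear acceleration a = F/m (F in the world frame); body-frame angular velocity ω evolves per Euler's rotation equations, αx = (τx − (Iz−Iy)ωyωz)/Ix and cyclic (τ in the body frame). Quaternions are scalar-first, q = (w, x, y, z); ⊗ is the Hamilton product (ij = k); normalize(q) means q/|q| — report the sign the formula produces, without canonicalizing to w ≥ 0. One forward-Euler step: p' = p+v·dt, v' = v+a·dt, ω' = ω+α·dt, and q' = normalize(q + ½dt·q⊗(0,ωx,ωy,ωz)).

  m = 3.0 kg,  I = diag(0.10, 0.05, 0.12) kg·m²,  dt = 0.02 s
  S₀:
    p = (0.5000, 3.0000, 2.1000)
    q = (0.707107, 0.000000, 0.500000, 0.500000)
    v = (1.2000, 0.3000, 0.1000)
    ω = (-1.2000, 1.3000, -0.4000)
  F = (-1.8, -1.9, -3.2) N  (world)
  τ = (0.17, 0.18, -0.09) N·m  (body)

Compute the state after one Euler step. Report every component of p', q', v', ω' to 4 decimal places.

p' = p + v·dt = (0.5240, 3.0060, 2.1020)
v + (F/m)dt = (1.1880, 0.2873, 0.0787)
ω×(Iω) gyroscopic = (-0.0364, -0.0096, 0.0780)
(τ − ω×Iω)/I = (2.0640, 3.7920, -1.4000)
new body rate ω' = (-1.1587, 1.3758, -0.4280)
q⊗(0,ω) = (-0.4500000, -1.6985284, 0.3192391, 0.3171572)
q + ½dt·q⊗(0,ω), renormalized = (0.7025, -0.0170, 0.5031, 0.5031)

p' = (0.5240, 3.0060, 2.1020)
q' = (0.7025, -0.0170, 0.5031, 0.5031)
v' = (1.1880, 0.2873, 0.0787)
ω' = (-1.1587, 1.3758, -0.4280)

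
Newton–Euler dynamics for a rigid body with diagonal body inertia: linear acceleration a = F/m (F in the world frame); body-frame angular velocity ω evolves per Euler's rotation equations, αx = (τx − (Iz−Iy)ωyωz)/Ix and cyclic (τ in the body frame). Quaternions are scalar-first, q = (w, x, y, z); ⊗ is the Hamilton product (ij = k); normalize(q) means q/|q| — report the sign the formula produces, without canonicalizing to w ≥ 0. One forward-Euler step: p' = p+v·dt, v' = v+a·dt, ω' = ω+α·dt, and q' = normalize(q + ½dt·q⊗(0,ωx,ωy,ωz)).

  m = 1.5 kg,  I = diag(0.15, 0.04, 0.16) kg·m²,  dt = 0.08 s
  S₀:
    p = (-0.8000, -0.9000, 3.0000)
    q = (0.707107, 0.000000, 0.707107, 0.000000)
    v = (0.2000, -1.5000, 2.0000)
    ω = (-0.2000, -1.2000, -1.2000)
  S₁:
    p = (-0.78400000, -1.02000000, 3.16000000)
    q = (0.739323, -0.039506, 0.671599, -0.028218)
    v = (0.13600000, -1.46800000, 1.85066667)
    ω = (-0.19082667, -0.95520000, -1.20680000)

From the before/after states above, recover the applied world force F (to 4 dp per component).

F = (-1.2000, 0.6000, -2.8000)

v₁ − v₀ = (-0.06400000, 0.03200000, -0.14933333)
applied force F = (-1.2000, 0.6000, -2.8000)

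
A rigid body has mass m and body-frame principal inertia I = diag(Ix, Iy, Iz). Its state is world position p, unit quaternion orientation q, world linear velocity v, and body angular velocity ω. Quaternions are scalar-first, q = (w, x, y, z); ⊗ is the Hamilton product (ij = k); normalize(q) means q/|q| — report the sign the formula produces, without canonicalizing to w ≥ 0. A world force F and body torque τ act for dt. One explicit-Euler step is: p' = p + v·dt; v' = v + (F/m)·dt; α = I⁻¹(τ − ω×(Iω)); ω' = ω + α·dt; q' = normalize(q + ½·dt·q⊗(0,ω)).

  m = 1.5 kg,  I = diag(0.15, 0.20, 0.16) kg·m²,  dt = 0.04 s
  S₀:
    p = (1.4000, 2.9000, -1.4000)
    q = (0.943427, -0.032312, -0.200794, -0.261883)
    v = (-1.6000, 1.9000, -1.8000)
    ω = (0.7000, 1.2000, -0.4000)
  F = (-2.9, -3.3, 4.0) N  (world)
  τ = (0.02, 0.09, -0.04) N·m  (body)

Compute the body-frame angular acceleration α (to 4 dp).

gyro term ω×Iω = (0.0192, 0.0028, 0.0420)
(τ − ω×Iω)/I = (0.0053, 0.4360, -0.5125)

α = (0.0053, 0.4360, -0.5125)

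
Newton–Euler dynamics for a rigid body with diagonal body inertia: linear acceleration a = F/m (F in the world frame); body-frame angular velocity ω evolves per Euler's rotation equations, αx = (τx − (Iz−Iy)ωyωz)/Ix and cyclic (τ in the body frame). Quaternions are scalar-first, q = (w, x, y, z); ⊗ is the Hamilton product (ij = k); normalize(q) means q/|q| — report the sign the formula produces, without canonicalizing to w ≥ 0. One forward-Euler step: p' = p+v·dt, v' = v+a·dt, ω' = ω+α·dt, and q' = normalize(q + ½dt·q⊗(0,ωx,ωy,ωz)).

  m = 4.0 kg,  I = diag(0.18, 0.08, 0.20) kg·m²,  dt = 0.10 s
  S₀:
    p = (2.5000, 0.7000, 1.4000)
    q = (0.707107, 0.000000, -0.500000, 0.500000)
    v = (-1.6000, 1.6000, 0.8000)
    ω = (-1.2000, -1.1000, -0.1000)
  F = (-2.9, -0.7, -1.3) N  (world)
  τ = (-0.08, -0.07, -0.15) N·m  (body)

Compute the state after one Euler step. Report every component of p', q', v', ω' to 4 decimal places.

p' = (2.3400, 0.8600, 1.4800)
q' = (0.6799, -0.0124, -0.5670, 0.4649)
v' = (-1.6725, 1.5825, 0.7675)
ω' = (-1.2518, -1.1845, -0.1090)

ω×(Iω) gyroscopic = (0.0132, -0.0024, -0.1320)
(τ − ω×Iω)/I = (-0.5178, -0.8450, -0.0900)
ω + α·dt = (-1.2518, -1.1845, -0.1090)
Hamilton product q⊗(0,ω) = (-0.5000000, -0.2485284, -1.3778177, -0.6707107)
updated quaternion q' = (0.6799, -0.0124, -0.5670, 0.4649)
a = F/m = (-0.7250, -0.1750, -0.3250)
new position p' = (2.3400, 0.8600, 1.4800)
v + (F/m)dt = (-1.6725, 1.5825, 0.7675)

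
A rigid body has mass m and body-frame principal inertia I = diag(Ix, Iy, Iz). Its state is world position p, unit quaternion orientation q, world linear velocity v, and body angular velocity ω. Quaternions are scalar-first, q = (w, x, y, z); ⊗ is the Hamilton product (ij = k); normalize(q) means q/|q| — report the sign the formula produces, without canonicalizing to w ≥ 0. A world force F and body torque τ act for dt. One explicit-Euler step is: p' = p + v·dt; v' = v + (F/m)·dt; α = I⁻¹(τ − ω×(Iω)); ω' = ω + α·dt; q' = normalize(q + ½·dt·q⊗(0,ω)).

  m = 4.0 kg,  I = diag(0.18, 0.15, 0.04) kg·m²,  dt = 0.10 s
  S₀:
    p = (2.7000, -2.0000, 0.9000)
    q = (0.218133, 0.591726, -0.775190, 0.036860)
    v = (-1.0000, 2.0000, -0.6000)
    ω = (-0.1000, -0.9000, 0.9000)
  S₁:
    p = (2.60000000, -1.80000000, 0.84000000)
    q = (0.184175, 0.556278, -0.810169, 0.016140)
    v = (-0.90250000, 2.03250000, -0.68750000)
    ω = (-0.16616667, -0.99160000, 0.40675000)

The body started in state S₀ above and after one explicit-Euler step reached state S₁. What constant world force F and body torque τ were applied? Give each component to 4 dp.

F = (3.9000, 1.3000, -3.5000)
τ = (-0.0300, -0.1500, -0.2000)

ω₁ − ω₀ = (-0.06616667, -0.09160000, -0.49325000)
ω₀×(Iω₀) = (0.0891, -0.0126, -0.0027)
applied torque τ = (-0.0300, -0.1500, -0.2000)
v₁ − v₀ = (0.09750000, 0.03250000, -0.08750000)
m·(v₁−v₀)/dt = (3.9000, 1.3000, -3.5000)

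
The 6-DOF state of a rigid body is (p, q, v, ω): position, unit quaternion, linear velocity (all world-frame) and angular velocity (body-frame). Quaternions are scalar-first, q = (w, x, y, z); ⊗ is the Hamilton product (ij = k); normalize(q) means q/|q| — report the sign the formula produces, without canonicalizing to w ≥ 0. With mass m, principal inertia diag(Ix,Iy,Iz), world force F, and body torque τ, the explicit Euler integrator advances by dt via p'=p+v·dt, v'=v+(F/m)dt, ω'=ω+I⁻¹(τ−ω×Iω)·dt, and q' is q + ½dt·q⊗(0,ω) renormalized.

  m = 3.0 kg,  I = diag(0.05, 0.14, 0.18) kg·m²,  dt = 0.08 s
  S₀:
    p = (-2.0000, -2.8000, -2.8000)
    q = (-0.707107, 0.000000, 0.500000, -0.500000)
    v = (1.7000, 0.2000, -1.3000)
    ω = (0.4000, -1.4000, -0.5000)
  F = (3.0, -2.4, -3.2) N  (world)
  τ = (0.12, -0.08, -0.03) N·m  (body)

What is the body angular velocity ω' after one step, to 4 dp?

gyro term ω×Iω = (0.0280, 0.0260, -0.0504)
α = I⁻¹(τ − ω×Iω) = (1.8400, -0.7571, 0.1133)
ω + α·dt = (0.5472, -1.4606, -0.4909)

ω' = (0.5472, -1.4606, -0.4909)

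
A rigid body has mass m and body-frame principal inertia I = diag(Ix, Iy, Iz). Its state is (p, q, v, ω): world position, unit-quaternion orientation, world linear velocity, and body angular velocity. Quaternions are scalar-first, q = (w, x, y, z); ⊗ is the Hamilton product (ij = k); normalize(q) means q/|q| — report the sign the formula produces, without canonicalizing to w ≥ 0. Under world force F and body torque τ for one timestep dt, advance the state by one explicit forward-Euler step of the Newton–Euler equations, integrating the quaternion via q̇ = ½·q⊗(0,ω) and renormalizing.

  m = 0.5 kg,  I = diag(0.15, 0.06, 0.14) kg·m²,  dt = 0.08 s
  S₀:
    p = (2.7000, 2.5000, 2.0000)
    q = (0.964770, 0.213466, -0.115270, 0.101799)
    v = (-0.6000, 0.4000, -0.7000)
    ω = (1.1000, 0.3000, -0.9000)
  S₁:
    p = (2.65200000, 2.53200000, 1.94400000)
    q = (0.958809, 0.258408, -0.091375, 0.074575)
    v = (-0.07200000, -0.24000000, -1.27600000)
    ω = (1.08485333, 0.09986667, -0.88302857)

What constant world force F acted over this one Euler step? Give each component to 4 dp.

v₁ − v₀ = (0.52800000, -0.64000000, -0.57600000)
F = m·Δv/dt = (3.3000, -4.0000, -3.6000)

F = (3.3000, -4.0000, -3.6000)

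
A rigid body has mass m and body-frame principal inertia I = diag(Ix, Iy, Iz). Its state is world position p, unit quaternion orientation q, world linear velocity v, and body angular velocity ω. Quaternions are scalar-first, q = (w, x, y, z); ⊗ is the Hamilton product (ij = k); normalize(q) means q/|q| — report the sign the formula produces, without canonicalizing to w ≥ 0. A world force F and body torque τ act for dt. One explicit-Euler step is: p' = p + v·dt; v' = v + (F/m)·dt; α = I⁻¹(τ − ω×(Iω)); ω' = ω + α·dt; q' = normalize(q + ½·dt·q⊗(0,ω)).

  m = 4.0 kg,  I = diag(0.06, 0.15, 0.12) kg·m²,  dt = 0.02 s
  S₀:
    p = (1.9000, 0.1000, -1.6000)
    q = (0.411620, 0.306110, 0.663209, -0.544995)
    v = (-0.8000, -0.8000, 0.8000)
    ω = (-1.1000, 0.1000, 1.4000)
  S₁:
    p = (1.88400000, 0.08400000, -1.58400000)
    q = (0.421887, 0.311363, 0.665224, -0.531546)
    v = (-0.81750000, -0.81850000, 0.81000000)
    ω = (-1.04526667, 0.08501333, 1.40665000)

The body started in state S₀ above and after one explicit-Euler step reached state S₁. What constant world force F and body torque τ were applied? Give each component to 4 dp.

F = (-3.5000, -3.7000, 2.0000)
τ = (0.1600, -0.0200, 0.0300)

rate change Δω = (0.05473333, -0.01498667, 0.00665000)
I·α + gyro = (0.1600, -0.0200, 0.0300)
velocity change Δv = (-0.01750000, -0.01850000, 0.01000000)
m·(v₁−v₀)/dt = (-3.5000, -3.7000, 2.0000)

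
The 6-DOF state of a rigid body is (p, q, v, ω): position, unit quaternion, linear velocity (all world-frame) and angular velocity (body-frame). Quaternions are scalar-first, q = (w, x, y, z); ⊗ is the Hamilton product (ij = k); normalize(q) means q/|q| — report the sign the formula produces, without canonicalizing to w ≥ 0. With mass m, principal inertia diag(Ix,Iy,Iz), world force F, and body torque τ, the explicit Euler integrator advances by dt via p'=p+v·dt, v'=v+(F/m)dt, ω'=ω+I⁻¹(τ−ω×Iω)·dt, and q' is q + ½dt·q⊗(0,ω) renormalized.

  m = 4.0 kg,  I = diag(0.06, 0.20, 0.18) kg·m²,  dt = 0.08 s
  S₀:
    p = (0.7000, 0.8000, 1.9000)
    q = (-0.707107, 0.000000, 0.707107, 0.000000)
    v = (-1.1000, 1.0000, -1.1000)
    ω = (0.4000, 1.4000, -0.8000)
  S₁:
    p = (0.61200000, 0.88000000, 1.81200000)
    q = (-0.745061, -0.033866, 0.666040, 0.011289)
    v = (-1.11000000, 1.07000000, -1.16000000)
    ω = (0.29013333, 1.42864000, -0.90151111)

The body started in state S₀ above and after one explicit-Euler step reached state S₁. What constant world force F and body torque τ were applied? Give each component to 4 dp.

Δv = v₁−v₀ = (-0.01000000, 0.07000000, -0.06000000)
m·(v₁−v₀)/dt = (-0.5000, 3.5000, -3.0000)
rate change Δω = (-0.10986667, 0.02864000, -0.10151111)
τ = I·(Δω/dt) + ω₀×(Iω₀) = (-0.0600, 0.1100, -0.1500)

F = (-0.5000, 3.5000, -3.0000)
τ = (-0.0600, 0.1100, -0.1500)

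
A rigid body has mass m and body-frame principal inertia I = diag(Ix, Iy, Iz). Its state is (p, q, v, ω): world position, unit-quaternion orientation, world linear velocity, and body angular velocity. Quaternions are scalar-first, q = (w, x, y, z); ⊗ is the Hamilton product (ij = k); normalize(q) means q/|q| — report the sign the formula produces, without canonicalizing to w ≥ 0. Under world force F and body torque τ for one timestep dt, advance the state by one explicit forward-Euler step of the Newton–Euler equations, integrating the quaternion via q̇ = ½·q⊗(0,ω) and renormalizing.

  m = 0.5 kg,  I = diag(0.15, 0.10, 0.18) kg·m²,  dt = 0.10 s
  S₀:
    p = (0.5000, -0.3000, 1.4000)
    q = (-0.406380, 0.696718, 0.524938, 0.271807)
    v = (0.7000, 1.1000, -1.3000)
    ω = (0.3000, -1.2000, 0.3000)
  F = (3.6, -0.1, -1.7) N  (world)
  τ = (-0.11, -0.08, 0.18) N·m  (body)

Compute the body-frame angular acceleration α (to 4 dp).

gyro term ω×Iω = (-0.0288, -0.0027, 0.0180)
angular accel α = (-0.5413, -0.7730, 0.9000)

α = (-0.5413, -0.7730, 0.9000)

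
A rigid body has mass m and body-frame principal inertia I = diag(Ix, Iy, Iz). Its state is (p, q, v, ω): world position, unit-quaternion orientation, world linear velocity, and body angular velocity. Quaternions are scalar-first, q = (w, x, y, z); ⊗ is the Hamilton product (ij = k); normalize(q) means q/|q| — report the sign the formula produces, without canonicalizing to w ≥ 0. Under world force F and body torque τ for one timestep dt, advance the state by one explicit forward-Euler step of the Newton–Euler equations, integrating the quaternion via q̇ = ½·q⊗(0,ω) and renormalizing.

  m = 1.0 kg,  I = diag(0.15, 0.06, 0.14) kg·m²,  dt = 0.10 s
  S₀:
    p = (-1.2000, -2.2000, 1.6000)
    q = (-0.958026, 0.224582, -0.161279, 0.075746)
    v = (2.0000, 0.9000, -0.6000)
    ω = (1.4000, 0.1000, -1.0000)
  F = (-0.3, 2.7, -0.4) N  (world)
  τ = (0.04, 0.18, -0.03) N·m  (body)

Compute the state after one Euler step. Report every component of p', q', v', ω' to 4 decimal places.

ω×(Iω) gyroscopic = (-0.0080, -0.0140, -0.0126)
angular accel α = (0.3200, 3.2333, -0.1243)
ω' = ω + α·dt = (1.4320, 0.4233, -1.0124)
q⊗(0,ω) = (-0.2225409, -1.1875320, 0.2348238, 1.2062748)
updated quaternion q' = (-0.9656, 0.1646, -0.1490, 0.1356)
a = (-0.3000, 2.7000, -0.4000)
p + v·dt = (-1.0000, -2.1100, 1.5400)
v' = v + a·dt = (1.9700, 1.1700, -0.6400)

p' = (-1.0000, -2.1100, 1.5400)
q' = (-0.9656, 0.1646, -0.1490, 0.1356)
v' = (1.9700, 1.1700, -0.6400)
ω' = (1.4320, 0.4233, -1.0124)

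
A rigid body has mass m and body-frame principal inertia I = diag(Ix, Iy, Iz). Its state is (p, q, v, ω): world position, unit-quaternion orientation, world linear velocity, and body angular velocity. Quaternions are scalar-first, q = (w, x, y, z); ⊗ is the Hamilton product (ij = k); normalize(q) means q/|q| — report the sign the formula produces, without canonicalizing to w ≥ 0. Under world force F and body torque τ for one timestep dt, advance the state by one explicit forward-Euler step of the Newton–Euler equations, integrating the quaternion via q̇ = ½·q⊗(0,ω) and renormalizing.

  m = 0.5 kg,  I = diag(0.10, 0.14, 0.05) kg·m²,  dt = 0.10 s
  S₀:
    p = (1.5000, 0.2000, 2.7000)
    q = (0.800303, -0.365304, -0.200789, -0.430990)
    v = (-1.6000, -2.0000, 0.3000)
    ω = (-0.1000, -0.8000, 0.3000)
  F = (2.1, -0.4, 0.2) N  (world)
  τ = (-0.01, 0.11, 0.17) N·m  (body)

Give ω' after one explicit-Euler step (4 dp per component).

precession coupling ω×(Iω) = (0.0216, -0.0015, 0.0032)
α = I⁻¹(τ − ω×Iω) = (-0.3160, 0.7964, 3.3360)
ω + α·dt = (-0.1316, -0.7204, 0.6336)

ω' = (-0.1316, -0.7204, 0.6336)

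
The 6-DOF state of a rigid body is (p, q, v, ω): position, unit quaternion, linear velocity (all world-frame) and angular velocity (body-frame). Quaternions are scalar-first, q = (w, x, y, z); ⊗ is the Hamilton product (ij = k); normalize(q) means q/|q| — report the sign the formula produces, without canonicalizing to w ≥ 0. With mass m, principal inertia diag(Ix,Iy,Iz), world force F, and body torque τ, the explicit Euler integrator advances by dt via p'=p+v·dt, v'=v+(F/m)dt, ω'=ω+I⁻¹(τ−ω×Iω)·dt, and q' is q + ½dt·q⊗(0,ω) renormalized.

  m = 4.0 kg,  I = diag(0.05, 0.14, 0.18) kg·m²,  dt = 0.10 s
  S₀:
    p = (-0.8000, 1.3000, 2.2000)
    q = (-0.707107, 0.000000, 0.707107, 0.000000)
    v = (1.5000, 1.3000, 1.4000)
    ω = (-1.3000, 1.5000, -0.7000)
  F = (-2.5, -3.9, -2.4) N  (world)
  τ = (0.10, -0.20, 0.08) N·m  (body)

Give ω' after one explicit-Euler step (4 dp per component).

ω' = (-1.0160, 1.4416, -0.5581)

precession coupling ω×(Iω) = (-0.0420, -0.1183, -0.1755)
(τ − ω×Iω)/I = (2.8400, -0.5836, 1.4194)
new body rate ω' = (-1.0160, 1.4416, -0.5581)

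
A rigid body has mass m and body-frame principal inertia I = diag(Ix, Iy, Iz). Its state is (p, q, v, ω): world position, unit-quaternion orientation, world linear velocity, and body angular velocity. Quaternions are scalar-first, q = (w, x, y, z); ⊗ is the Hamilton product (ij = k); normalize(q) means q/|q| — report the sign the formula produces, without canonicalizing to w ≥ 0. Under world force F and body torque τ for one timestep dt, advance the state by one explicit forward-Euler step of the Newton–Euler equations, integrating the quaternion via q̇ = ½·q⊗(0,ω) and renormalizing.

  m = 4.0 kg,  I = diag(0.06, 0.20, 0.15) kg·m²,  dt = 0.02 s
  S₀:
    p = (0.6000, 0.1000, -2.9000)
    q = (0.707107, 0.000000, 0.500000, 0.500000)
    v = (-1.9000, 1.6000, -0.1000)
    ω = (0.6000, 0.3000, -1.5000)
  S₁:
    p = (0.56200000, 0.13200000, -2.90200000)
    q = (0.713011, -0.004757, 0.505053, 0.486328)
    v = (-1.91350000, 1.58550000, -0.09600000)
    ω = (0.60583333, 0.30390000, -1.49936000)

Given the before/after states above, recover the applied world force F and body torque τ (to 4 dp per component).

Δv = v₁−v₀ = (-0.01350000, -0.01450000, 0.00400000)
applied force F = (-2.7000, -2.9000, 0.8000)
ω₁ − ω₀ = (0.00583333, 0.00390000, 0.00064000)
gyro term ω₀×Iω₀ = (0.0225, 0.0810, 0.0252)
τ = I·(Δω/dt) + ω₀×(Iω₀) = (0.0400, 0.1200, 0.0300)

F = (-2.7000, -2.9000, 0.8000)
τ = (0.0400, 0.1200, 0.0300)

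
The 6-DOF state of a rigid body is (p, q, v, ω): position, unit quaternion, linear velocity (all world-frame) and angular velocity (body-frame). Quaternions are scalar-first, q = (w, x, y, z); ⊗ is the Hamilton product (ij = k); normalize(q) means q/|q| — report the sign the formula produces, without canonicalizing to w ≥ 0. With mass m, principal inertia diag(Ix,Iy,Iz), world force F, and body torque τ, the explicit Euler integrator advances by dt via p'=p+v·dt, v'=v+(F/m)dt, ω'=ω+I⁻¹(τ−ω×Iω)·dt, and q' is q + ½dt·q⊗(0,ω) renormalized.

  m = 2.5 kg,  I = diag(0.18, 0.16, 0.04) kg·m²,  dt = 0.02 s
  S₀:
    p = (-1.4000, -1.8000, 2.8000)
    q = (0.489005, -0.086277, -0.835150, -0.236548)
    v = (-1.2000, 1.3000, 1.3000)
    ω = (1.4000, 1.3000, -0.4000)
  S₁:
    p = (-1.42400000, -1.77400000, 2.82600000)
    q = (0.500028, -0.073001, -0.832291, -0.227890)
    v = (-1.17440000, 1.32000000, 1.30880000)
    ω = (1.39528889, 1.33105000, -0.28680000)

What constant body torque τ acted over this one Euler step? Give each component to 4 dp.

Δω = ω₁−ω₀ = (-0.00471111, 0.03105000, 0.11320000)
τ = I·(Δω/dt) + ω₀×(Iω₀) = (0.0200, 0.1700, 0.1900)

τ = (0.0200, 0.1700, 0.1900)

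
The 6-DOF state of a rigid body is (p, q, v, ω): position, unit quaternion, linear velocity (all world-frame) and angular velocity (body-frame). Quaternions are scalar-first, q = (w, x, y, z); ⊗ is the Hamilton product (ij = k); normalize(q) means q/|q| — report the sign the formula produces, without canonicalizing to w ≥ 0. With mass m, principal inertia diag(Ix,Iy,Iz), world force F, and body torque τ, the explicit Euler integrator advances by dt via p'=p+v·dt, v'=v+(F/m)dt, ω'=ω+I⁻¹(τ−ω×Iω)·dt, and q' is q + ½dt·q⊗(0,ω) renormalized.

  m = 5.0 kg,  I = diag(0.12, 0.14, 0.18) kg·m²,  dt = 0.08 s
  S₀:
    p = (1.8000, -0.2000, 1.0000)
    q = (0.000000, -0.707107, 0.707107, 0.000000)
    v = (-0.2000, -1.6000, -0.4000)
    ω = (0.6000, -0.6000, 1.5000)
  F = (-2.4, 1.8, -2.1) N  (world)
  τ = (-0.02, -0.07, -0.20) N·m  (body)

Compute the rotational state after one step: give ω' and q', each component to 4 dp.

α = I⁻¹(τ − ω×Iω) = (0.1333, -0.1143, -1.0711)
ω' = ω + α·dt = (0.6107, -0.6091, 1.4143)
q⊗(0,ω) = (0.8485284, 1.0606605, 1.0606605, 0.0000000)
q' = normalize(q + ½dt·q⊗(0,ω)) = (0.0339, -0.6631, 0.7478, 0.0000)

ω' = (0.6107, -0.6091, 1.4143)
q' = (0.0339, -0.6631, 0.7478, 0.0000)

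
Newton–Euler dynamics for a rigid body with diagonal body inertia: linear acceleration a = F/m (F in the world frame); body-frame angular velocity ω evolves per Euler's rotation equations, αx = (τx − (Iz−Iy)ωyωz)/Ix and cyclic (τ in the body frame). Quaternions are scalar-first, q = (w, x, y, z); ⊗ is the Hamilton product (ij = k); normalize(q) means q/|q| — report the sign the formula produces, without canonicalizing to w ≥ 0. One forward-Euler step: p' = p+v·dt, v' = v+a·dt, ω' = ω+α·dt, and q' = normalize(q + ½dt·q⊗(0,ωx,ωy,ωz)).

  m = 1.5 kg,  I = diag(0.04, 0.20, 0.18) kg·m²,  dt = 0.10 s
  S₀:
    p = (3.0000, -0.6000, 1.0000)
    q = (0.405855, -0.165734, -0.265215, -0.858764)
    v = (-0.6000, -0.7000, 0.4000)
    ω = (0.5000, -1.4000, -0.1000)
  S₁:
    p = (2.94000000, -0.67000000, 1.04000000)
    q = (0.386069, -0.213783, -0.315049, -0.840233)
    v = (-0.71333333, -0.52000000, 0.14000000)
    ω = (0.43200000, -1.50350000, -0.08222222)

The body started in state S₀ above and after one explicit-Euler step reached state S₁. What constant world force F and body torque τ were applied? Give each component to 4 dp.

Δv = v₁−v₀ = (-0.11333333, 0.18000000, -0.26000000)
m·(v₁−v₀)/dt = (-1.7000, 2.7000, -3.9000)
rate change Δω = (-0.06800000, -0.10350000, 0.01777778)
precession coupling = (-0.0028, 0.0070, -0.1120)
τ = I·(Δω/dt) + ω₀×(Iω₀) = (-0.0300, -0.2000, -0.0800)

F = (-1.7000, 2.7000, -3.9000)
τ = (-0.0300, -0.2000, -0.0800)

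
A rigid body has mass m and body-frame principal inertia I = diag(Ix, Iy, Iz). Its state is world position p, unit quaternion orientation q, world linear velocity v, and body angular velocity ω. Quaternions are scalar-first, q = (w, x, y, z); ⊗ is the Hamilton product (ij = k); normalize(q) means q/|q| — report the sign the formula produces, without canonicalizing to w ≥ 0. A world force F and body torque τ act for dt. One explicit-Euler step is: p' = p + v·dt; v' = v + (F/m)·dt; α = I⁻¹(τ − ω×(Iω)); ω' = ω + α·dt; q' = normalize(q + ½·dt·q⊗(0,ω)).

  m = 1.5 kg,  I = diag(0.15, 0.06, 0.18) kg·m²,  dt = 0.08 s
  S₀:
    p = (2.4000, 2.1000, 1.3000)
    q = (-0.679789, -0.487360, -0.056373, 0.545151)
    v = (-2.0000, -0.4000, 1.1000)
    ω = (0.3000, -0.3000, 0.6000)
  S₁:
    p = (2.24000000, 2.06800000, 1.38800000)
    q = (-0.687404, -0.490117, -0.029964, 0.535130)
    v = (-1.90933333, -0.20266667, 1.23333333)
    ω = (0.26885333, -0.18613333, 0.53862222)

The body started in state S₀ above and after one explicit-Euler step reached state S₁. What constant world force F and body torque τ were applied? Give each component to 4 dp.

F = (1.7000, 3.7000, 2.5000)
τ = (-0.0800, 0.0800, -0.1300)

Δv = v₁−v₀ = (0.09066667, 0.19733333, 0.13333333)
F = m·Δv/dt = (1.7000, 3.7000, 2.5000)
ω₁ − ω₀ = (-0.03114667, 0.11386667, -0.06137778)
gyro term ω₀×Iω₀ = (-0.0216, -0.0054, 0.0081)
τ = I·(Δω/dt) + ω₀×(Iω₀) = (-0.0800, 0.0800, -0.1300)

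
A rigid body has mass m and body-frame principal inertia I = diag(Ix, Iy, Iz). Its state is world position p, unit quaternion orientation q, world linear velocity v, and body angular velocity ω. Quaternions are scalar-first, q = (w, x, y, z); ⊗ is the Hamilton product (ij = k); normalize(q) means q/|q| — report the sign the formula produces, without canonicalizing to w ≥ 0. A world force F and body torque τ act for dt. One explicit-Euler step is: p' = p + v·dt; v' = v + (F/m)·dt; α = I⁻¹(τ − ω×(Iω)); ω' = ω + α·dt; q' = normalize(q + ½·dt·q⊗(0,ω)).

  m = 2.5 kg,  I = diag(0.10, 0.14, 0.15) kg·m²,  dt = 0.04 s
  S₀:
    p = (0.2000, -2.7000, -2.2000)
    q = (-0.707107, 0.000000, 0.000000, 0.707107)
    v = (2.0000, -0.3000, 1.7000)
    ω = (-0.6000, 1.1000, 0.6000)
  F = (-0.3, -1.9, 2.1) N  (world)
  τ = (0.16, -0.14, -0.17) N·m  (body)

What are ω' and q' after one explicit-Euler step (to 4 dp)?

ω×(Iω) gyroscopic = (0.0066, 0.0180, -0.0264)
angular accel α = (1.5340, -1.1286, -0.9573)
ω' = ω + α·dt = (-0.5386, 1.0549, 0.5617)
q⊗(0,ω) = (-0.4242642, -0.3535535, -1.2020819, -0.4242642)
updated quaternion q' = (-0.7153, -0.0071, -0.0240, 0.6984)

ω' = (-0.5386, 1.0549, 0.5617)
q' = (-0.7153, -0.0071, -0.0240, 0.6984)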